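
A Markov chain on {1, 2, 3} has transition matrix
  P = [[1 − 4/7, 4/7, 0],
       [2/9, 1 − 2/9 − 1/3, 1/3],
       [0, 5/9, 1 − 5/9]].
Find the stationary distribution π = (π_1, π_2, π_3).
π = (35/179, 90/179, 54/179)

This is a birth-death chain on three states, which satisfies detailed balance: π_1 · P_{12} = π_2 · P_{21} and π_2 · P_{23} = π_3 · P_{32}.
From π_1 · 4/7 = π_2 · 2/9: π_2/π_1 = (4/7)/(2/9) = 18/7.
From π_2 · 1/3 = π_3 · 5/9: π_3/π_2 = (1/3)/(5/9) = 3/5.
Take π_1 proportional to 1; then unnormalized π = (1, 18/7, 54/35). Normalize by dividing by the sum 179/35:
  π = (35/179, 90/179, 54/179).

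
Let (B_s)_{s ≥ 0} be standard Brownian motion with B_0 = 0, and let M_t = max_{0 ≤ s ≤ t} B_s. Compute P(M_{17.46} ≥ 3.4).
P(M_{17.46} ≥ 3.4) = 2·P(B_{17.46} ≥ 3.4) = 2(1 − Φ(3.4/√17.46)) ≈ 0.4158

By the reflection principle for Brownian motion, P(M_t ≥ a) = 2 · P(B_t ≥ a) for a ≥ 0. Since B_t ~ N(0, t), P(B_t ≥ 3.4) = 1 − Φ(3.4/√t) = 1 − Φ(3.4/√17.46) = 1 − Φ(0.8137). So
  P(M_{17.46} ≥ 3.4) = 2(1 − Φ(0.8137)) ≈ 0.4158.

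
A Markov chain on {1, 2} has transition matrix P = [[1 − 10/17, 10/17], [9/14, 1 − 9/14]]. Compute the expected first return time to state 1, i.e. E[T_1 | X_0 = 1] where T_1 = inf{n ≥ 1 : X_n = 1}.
E[T_1 | X_0 = 1] = 1/π_1 = 293/153

For an irreducible recurrent Markov chain with stationary distribution π, E[T_i | X_0 = i] = 1/π_i (Kac's formula). Here π_1 = (9/14)/(10/17 + 9/14) = (9/14)/(293/238) = 153/293, so E[T_1 | X_0 = 1] = 1/π_1 = (10/17 + 9/14)/(9/14) = (293/238)/(9/14) = 293/153.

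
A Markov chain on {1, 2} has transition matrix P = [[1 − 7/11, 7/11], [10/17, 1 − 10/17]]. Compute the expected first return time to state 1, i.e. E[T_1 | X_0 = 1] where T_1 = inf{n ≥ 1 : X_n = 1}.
E[T_1 | X_0 = 1] = 1/π_1 = 229/110

For an irreducible recurrent Markov chain with stationary distribution π, E[T_i | X_0 = i] = 1/π_i (Kac's formula). Here π_1 = (10/17)/(7/11 + 10/17) = (10/17)/(229/187) = 110/229, so E[T_1 | X_0 = 1] = 1/π_1 = (7/11 + 10/17)/(10/17) = (229/187)/(10/17) = 229/110.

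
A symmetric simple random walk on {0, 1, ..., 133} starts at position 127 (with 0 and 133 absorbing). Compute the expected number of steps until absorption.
E[τ | X_0 = 127] = 762

Let v_k = E[τ | X_0 = k]. Boundary: v_0 = v_133 = 0. Recurrence: v_k = 1 + (v_{k-1} + v_{k+1})/2 for 1 ≤ k ≤ 132. The particular solution to v_k − (v_{k-1} + v_{k+1})/2 = 1 is v_k = −k^2. Adding homogeneous solution A + B k and matching boundaries gives v_k = k (133 − k). Substituting k = 127: v_127 = 127 · 6 = 762.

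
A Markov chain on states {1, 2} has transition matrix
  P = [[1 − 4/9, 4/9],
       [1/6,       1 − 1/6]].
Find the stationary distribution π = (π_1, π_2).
π_1 = 3/11, π_2 = 8/11

Solve πP = π with π_1 + π_2 = 1. From πP = π: π_1 · (1 − 4/9) + π_2 · 1/6 = π_1 ⇒ π_2 · 1/6 = π_1 · 4/9 ⇒ π_2/π_1 = (4/9)/(1/6) = 8/3. Together with π_1 + π_2 = 1:
  π_1 = (1/6)/(4/9 + 1/6) = (1/6)/(11/18) = 3/11,
  π_2 = (4/9)/(4/9 + 1/6) = (4/9)/(11/18) = 8/11.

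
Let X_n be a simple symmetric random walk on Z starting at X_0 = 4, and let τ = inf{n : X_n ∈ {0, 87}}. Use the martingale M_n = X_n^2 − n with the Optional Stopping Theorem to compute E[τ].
E[τ] = 332

M_n = X_n^2 − n is a martingale (since E[X_{n+1}^2 | F_n] = X_n^2 + 1). By OST (τ has finite mean in a bounded region), E[M_τ] = E[M_0] = X_0^2 − 0 = 4^2 = 16. Also E[M_τ] = E[X_τ^2] − E[τ]. The walk exits at 0 or 87, with P(hit 87 first) = 4/87, so E[X_τ^2] = 87^2 · 4/87 + 0 = 348. Thus E[τ] = E[X_τ^2] − E[M_τ] = 348 − 16 = 332 = 4(87 − 4) = 332.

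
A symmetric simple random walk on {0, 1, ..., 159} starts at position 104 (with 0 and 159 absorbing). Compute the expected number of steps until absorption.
E[τ | X_0 = 104] = 5720

Let v_k = E[τ | X_0 = k]. Boundary: v_0 = v_159 = 0. Recurrence: v_k = 1 + (v_{k-1} + v_{k+1})/2 for 1 ≤ k ≤ 158. The particular solution to v_k − (v_{k-1} + v_{k+1})/2 = 1 is v_k = −k^2. Adding homogeneous solution A + B k and matching boundaries gives v_k = k (159 − k). Substituting k = 104: v_104 = 104 · 55 = 5720.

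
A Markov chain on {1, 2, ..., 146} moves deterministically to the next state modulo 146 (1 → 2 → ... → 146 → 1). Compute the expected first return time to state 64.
E[T_64 | X_0 = 64] = 146

The chain cycles deterministically, so starting at state 64 it returns in exactly 146 steps. Equivalently, the stationary distribution is uniform π_j = 1/146 for every state j, so by Kac's formula E[T_64] = 1/π_64 = 146.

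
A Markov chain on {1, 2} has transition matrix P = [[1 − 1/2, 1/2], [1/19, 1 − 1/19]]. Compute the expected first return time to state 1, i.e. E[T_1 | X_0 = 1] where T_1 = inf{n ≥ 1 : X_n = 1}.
E[T_1 | X_0 = 1] = 1/π_1 = 21/2

For an irreducible recurrent Markov chain with stationary distribution π, E[T_i | X_0 = i] = 1/π_i (Kac's formula). Here π_1 = (1/19)/(1/2 + 1/19) = (1/19)/(21/38) = 2/21, so E[T_1 | X_0 = 1] = 1/π_1 = (1/2 + 1/19)/(1/19) = (21/38)/(1/19) = 21/2.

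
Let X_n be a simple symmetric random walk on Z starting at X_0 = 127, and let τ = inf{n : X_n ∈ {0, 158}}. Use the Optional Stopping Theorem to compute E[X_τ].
E[X_τ] = 127

X_n is a martingale and τ is a bounded-mean stopping time (indeed τ is finite a.s. with bounded expectation since the walk is in a bounded region). By the OST, E[X_τ] = E[X_0] = 127. Equivalently: E[X_τ] = 158 · P(hit 158 first) + 0 · P(hit 0 first) = 158 · (127/158) = 127.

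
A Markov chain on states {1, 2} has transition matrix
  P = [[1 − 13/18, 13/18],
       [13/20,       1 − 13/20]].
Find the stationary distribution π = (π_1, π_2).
π_1 = 9/19, π_2 = 10/19

Solve πP = π with π_1 + π_2 = 1. From πP = π: π_1 · (1 − 13/18) + π_2 · 13/20 = π_1 ⇒ π_2 · 13/20 = π_1 · 13/18 ⇒ π_2/π_1 = (13/18)/(13/20) = 10/9. Together with π_1 + π_2 = 1:
  π_1 = (13/20)/(13/18 + 13/20) = (13/20)/(247/180) = 9/19,
  π_2 = (13/18)/(13/18 + 13/20) = (13/18)/(247/180) = 10/19.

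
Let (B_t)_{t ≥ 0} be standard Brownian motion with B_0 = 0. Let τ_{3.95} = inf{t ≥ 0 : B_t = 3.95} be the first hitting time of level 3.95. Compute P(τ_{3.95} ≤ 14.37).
P(τ_{3.95} ≤ 14.37) = 2(1 − Φ(3.95/√14.37)) = 2(1 − Φ(1.0420)) ≈ 0.2974

By the reflection principle for standard BM, P(τ_b ≤ t) = 2 · P(B_t ≥ b). Since B_t ~ N(0, t), P(B_t ≥ 3.95) = 1 − Φ(3.95/√t) = 1 − Φ(3.95/√14.37) = 1 − Φ(1.0420) ≈ 0.14871. Doubling: P(τ_{3.95} ≤ 14.37) ≈ 2 · 0.14871 = 0.29742 ≈ 0.2974.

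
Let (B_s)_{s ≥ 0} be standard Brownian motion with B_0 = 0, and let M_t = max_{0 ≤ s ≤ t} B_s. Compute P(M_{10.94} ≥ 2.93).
P(M_{10.94} ≥ 2.93) = 2·P(B_{10.94} ≥ 2.93) = 2(1 − Φ(2.93/√10.94)) ≈ 0.3757

By the reflection principle for Brownian motion, P(M_t ≥ a) = 2 · P(B_t ≥ a) for a ≥ 0. Since B_t ~ N(0, t), P(B_t ≥ 2.93) = 1 − Φ(2.93/√t) = 1 − Φ(2.93/√10.94) = 1 − Φ(0.8858). So
  P(M_{10.94} ≥ 2.93) = 2(1 − Φ(0.8858)) ≈ 0.3757.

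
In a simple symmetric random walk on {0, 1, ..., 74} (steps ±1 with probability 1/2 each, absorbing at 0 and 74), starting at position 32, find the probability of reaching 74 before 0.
P(hit 74 before 0) = 32/74 = 16/37

Let u_k = P(hit 74 before 0 | start at k). Then u_0 = 0, u_74 = 1, and u_k = u_{k-1}/2 + u_{k+1}/2 for 1 ≤ k ≤ 73. This harmonic recurrence is solved by u_k = k/74, giving u_32 = 32/74 = 16/37.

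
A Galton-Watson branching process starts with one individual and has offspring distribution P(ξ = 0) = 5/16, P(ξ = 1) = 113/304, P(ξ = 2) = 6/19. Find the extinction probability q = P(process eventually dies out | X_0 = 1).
q = 95/96

The pgf is f(s) = 5/16 + 113/304·s + 6/19·s². The extinction probability q is the smallest fixed point of f in [0, 1]. Setting s = f(s):
  6/19·s² + (113/304 − 1)·s + 5/16 = 0
  6/19·s² − (5/16 + 6/19)·s + 5/16 = 0
which factors as (s − 1)·(6/19·s − 5/16) = 0, giving roots s = 1 and s = (5/16)/(6/19) = 95/96.
Mean offspring μ = 113/304 + 2·6/19 = 305/304 > 1 (supercritical), so q < 1. The extinction probability is the smaller root: q = (5/16)/(6/19) = 95/96.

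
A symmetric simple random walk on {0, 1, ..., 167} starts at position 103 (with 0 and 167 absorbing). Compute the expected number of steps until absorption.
E[τ | X_0 = 103] = 6592

Let v_k = E[τ | X_0 = k]. Boundary: v_0 = v_167 = 0. Recurrence: v_k = 1 + (v_{k-1} + v_{k+1})/2 for 1 ≤ k ≤ 166. The particular solution to v_k − (v_{k-1} + v_{k+1})/2 = 1 is v_k = −k^2. Adding homogeneous solution A + B k and matching boundaries gives v_k = k (167 − k). Substituting k = 103: v_103 = 103 · 64 = 6592.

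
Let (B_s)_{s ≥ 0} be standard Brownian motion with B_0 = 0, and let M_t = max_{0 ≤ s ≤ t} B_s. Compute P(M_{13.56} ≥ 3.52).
P(M_{13.56} ≥ 3.52) = 2·P(B_{13.56} ≥ 3.52) = 2(1 − Φ(3.52/√13.56)) ≈ 0.3391

By the reflection principle for Brownian motion, P(M_t ≥ a) = 2 · P(B_t ≥ a) for a ≥ 0. Since B_t ~ N(0, t), P(B_t ≥ 3.52) = 1 − Φ(3.52/√t) = 1 − Φ(3.52/√13.56) = 1 − Φ(0.9559). So
  P(M_{13.56} ≥ 3.52) = 2(1 − Φ(0.9559)) ≈ 0.3391.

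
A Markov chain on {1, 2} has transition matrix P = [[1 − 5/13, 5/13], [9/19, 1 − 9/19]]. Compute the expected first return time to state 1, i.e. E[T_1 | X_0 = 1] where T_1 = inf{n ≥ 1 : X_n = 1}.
E[T_1 | X_0 = 1] = 1/π_1 = 212/117

For an irreducible recurrent Markov chain with stationary distribution π, E[T_i | X_0 = i] = 1/π_i (Kac's formula). Here π_1 = (9/19)/(5/13 + 9/19) = (9/19)/(212/247) = 117/212, so E[T_1 | X_0 = 1] = 1/π_1 = (5/13 + 9/19)/(9/19) = (212/247)/(9/19) = 212/117.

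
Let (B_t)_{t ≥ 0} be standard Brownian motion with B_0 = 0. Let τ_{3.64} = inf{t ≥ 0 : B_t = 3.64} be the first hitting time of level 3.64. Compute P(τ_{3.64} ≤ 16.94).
P(τ_{3.64} ≤ 16.94) = 2(1 − Φ(3.64/√16.94)) = 2(1 − Φ(0.8844)) ≈ 0.3765

By the reflection principle for standard BM, P(τ_b ≤ t) = 2 · P(B_t ≥ b). Since B_t ~ N(0, t), P(B_t ≥ 3.64) = 1 − Φ(3.64/√t) = 1 − Φ(3.64/√16.94) = 1 − Φ(0.8844) ≈ 0.18824. Doubling: P(τ_{3.64} ≤ 16.94) ≈ 2 · 0.18824 = 0.37648 ≈ 0.3765.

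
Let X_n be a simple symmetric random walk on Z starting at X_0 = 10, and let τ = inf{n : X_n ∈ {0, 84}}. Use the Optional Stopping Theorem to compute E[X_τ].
E[X_τ] = 10

X_n is a martingale and τ is a bounded-mean stopping time (indeed τ is finite a.s. with bounded expectation since the walk is in a bounded region). By the OST, E[X_τ] = E[X_0] = 10. Equivalently: E[X_τ] = 84 · P(hit 84 first) + 0 · P(hit 0 first) = 84 · (10/84) = 10.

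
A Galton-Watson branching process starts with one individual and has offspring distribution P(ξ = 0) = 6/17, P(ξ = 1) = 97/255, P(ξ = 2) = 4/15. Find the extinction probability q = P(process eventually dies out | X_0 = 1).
q = 1

Mean offspring μ = 0·6/17 + 1·97/255 + 2·4/15 = 233/255 ≤ 1. For μ ≤ 1 with offspring not concentrated at 1, the Galton-Watson process goes extinct almost surely, so q = 1.
(Algebraic check: The pgf is f(s) = 6/17 + 97/255·s + 4/15·s². The extinction probability q is the smallest fixed point of f in [0, 1]. Setting s = f(s):
  4/15·s² + (97/255 − 1)·s + 6/17 = 0
  4/15·s² − (6/17 + 4/15)·s + 6/17 = 0
which factors as (s − 1)·(4/15·s − 6/17) = 0, giving roots s = 1 and s = (6/17)/(4/15) = 45/34. Since 45/34 ≥ 1, the smallest root in [0, 1] is s = 1.)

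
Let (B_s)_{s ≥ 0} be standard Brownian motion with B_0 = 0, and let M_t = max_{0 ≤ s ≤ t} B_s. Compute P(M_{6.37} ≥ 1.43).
P(M_{6.37} ≥ 1.43) = 2·P(B_{6.37} ≥ 1.43) = 2(1 − Φ(1.43/√6.37)) ≈ 0.5710

By the reflection principle for Brownian motion, P(M_t ≥ a) = 2 · P(B_t ≥ a) for a ≥ 0. Since B_t ~ N(0, t), P(B_t ≥ 1.43) = 1 − Φ(1.43/√t) = 1 − Φ(1.43/√6.37) = 1 − Φ(0.5666). So
  P(M_{6.37} ≥ 1.43) = 2(1 − Φ(0.5666)) ≈ 0.5710.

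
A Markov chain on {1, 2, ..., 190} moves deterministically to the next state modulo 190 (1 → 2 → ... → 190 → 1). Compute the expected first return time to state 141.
E[T_141 | X_0 = 141] = 190

The chain cycles deterministically, so starting at state 141 it returns in exactly 190 steps. Equivalently, the stationary distribution is uniform π_j = 1/190 for every state j, so by Kac's formula E[T_141] = 1/π_141 = 190.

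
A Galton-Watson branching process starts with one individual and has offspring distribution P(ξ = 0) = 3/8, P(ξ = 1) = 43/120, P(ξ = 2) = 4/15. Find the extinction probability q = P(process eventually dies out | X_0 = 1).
q = 1

Mean offspring μ = 0·3/8 + 1·43/120 + 2·4/15 = 107/120 ≤ 1. For μ ≤ 1 with offspring not concentrated at 1, the Galton-Watson process goes extinct almost surely, so q = 1.
(Algebraic check: The pgf is f(s) = 3/8 + 43/120·s + 4/15·s². The extinction probability q is the smallest fixed point of f in [0, 1]. Setting s = f(s):
  4/15·s² + (43/120 − 1)·s + 3/8 = 0
  4/15·s² − (3/8 + 4/15)·s + 3/8 = 0
which factors as (s − 1)·(4/15·s − 3/8) = 0, giving roots s = 1 and s = (3/8)/(4/15) = 45/32. Since 45/32 ≥ 1, the smallest root in [0, 1] is s = 1.)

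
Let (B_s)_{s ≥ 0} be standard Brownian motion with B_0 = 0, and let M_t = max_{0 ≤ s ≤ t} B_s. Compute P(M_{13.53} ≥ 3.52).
P(M_{13.53} ≥ 3.52) = 2·P(B_{13.53} ≥ 3.52) = 2(1 − Φ(3.52/√13.53)) ≈ 0.3386

By the reflection principle for Brownian motion, P(M_t ≥ a) = 2 · P(B_t ≥ a) for a ≥ 0. Since B_t ~ N(0, t), P(B_t ≥ 3.52) = 1 − Φ(3.52/√t) = 1 − Φ(3.52/√13.53) = 1 − Φ(0.9570). So
  P(M_{13.53} ≥ 3.52) = 2(1 − Φ(0.9570)) ≈ 0.3386.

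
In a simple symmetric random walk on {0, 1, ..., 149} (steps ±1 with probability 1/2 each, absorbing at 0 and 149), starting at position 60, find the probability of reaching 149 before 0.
P(hit 149 before 0) = 60/149

Let u_k = P(hit 149 before 0 | start at k). Then u_0 = 0, u_149 = 1, and u_k = u_{k-1}/2 + u_{k+1}/2 for 1 ≤ k ≤ 148. This harmonic recurrence is solved by u_k = k/149, giving u_60 = 60/149.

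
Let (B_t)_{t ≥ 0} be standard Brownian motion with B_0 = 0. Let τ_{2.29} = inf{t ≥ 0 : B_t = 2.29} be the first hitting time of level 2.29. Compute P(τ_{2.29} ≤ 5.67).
P(τ_{2.29} ≤ 5.67) = 2(1 − Φ(2.29/√5.67)) = 2(1 − Φ(0.9617)) ≈ 0.3362

By the reflection principle for standard BM, P(τ_b ≤ t) = 2 · P(B_t ≥ b). Since B_t ~ N(0, t), P(B_t ≥ 2.29) = 1 − Φ(2.29/√t) = 1 − Φ(2.29/√5.67) = 1 − Φ(0.9617) ≈ 0.16810. Doubling: P(τ_{2.29} ≤ 5.67) ≈ 2 · 0.16810 = 0.33620 ≈ 0.3362.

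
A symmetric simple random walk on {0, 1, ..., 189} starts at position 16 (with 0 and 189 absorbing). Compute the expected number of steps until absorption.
E[τ | X_0 = 16] = 2768

Let v_k = E[τ | X_0 = k]. Boundary: v_0 = v_189 = 0. Recurrence: v_k = 1 + (v_{k-1} + v_{k+1})/2 for 1 ≤ k ≤ 188. The particular solution to v_k − (v_{k-1} + v_{k+1})/2 = 1 is v_k = −k^2. Adding homogeneous solution A + B k and matching boundaries gives v_k = k (189 − k). Substituting k = 16: v_16 = 16 · 173 = 2768.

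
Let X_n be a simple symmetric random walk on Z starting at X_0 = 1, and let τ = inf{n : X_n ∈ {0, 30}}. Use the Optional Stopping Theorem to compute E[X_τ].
E[X_τ] = 1

X_n is a martingale and τ is a bounded-mean stopping time (indeed τ is finite a.s. with bounded expectation since the walk is in a bounded region). By the OST, E[X_τ] = E[X_0] = 1. Equivalently: E[X_τ] = 30 · P(hit 30 first) + 0 · P(hit 0 first) = 30 · (1/30) = 1.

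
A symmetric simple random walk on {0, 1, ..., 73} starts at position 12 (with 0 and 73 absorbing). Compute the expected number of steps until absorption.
E[τ | X_0 = 12] = 732

Let v_k = E[τ | X_0 = k]. Boundary: v_0 = v_73 = 0. Recurrence: v_k = 1 + (v_{k-1} + v_{k+1})/2 for 1 ≤ k ≤ 72. The particular solution to v_k − (v_{k-1} + v_{k+1})/2 = 1 is v_k = −k^2. Adding homogeneous solution A + B k and matching boundaries gives v_k = k (73 − k). Substituting k = 12: v_12 = 12 · 61 = 732.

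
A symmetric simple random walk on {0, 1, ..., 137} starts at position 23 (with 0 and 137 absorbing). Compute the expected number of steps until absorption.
E[τ | X_0 = 23] = 2622

Let v_k = E[τ | X_0 = k]. Boundary: v_0 = v_137 = 0. Recurrence: v_k = 1 + (v_{k-1} + v_{k+1})/2 for 1 ≤ k ≤ 136. The particular solution to v_k − (v_{k-1} + v_{k+1})/2 = 1 is v_k = −k^2. Adding homogeneous solution A + B k and matching boundaries gives v_k = k (137 − k). Substituting k = 23: v_23 = 23 · 114 = 2622.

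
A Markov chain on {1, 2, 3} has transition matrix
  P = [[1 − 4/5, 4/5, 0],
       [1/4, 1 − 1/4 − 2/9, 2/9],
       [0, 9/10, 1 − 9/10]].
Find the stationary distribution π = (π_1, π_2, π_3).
π = (405/2021, 1296/2021, 320/2021)

This is a birth-death chain on three states, which satisfies detailed balance: π_1 · P_{12} = π_2 · P_{21} and π_2 · P_{23} = π_3 · P_{32}.
From π_1 · 4/5 = π_2 · 1/4: π_2/π_1 = (4/5)/(1/4) = 16/5.
From π_2 · 2/9 = π_3 · 9/10: π_3/π_2 = (2/9)/(9/10) = 20/81.
Take π_1 proportional to 1; then unnormalized π = (1, 16/5, 64/81). Normalize by dividing by the sum 2021/405:
  π = (405/2021, 1296/2021, 320/2021).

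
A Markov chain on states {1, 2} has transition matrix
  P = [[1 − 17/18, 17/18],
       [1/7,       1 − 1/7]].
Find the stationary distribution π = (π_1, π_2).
π_1 = 18/137, π_2 = 119/137

Solve πP = π with π_1 + π_2 = 1. From πP = π: π_1 · (1 − 17/18) + π_2 · 1/7 = π_1 ⇒ π_2 · 1/7 = π_1 · 17/18 ⇒ π_2/π_1 = (17/18)/(1/7) = 119/18. Together with π_1 + π_2 = 1:
  π_1 = (1/7)/(17/18 + 1/7) = (1/7)/(137/126) = 18/137,
  π_2 = (17/18)/(17/18 + 1/7) = (17/18)/(137/126) = 119/137.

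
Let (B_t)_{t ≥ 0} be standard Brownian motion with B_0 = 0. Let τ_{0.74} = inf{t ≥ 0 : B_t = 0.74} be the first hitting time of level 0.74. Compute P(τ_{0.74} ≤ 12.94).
P(τ_{0.74} ≤ 12.94) = 2(1 − Φ(0.74/√12.94)) = 2(1 − Φ(0.2057)) ≈ 0.8370

By the reflection principle for standard BM, P(τ_b ≤ t) = 2 · P(B_t ≥ b). Since B_t ~ N(0, t), P(B_t ≥ 0.74) = 1 − Φ(0.74/√t) = 1 − Φ(0.74/√12.94) = 1 − Φ(0.2057) ≈ 0.41851. Doubling: P(τ_{0.74} ≤ 12.94) ≈ 2 · 0.41851 = 0.83702 ≈ 0.8370.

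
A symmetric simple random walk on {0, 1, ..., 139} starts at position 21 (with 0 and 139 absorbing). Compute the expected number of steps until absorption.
E[τ | X_0 = 21] = 2478

Let v_k = E[τ | X_0 = k]. Boundary: v_0 = v_139 = 0. Recurrence: v_k = 1 + (v_{k-1} + v_{k+1})/2 for 1 ≤ k ≤ 138. The particular solution to v_k − (v_{k-1} + v_{k+1})/2 = 1 is v_k = −k^2. Adding homogeneous solution A + B k and matching boundaries gives v_k = k (139 − k). Substituting k = 21: v_21 = 21 · 118 = 2478.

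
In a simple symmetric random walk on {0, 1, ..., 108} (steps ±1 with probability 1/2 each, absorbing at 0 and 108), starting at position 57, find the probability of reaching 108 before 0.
P(hit 108 before 0) = 57/108 = 19/36

Let u_k = P(hit 108 before 0 | start at k). Then u_0 = 0, u_108 = 1, and u_k = u_{k-1}/2 + u_{k+1}/2 for 1 ≤ k ≤ 107. This harmonic recurrence is solved by u_k = k/108, giving u_57 = 57/108 = 19/36.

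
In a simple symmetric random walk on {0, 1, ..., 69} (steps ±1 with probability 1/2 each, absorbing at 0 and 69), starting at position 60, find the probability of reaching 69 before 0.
P(hit 69 before 0) = 60/69 = 20/23

Let u_k = P(hit 69 before 0 | start at k). Then u_0 = 0, u_69 = 1, and u_k = u_{k-1}/2 + u_{k+1}/2 for 1 ≤ k ≤ 68. This harmonic recurrence is solved by u_k = k/69, giving u_60 = 60/69 = 20/23.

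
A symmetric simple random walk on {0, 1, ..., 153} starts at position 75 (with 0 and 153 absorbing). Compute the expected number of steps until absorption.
E[τ | X_0 = 75] = 5850

Let v_k = E[τ | X_0 = k]. Boundary: v_0 = v_153 = 0. Recurrence: v_k = 1 + (v_{k-1} + v_{k+1})/2 for 1 ≤ k ≤ 152. The particular solution to v_k − (v_{k-1} + v_{k+1})/2 = 1 is v_k = −k^2. Adding homogeneous solution A + B k and matching boundaries gives v_k = k (153 − k). Substituting k = 75: v_75 = 75 · 78 = 5850.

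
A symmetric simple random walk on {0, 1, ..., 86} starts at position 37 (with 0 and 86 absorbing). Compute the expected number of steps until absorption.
E[τ | X_0 = 37] = 1813

Let v_k = E[τ | X_0 = k]. Boundary: v_0 = v_86 = 0. Recurrence: v_k = 1 + (v_{k-1} + v_{k+1})/2 for 1 ≤ k ≤ 85. The particular solution to v_k − (v_{k-1} + v_{k+1})/2 = 1 is v_k = −k^2. Adding homogeneous solution A + B k and matching boundaries gives v_k = k (86 − k). Substituting k = 37: v_37 = 37 · 49 = 1813.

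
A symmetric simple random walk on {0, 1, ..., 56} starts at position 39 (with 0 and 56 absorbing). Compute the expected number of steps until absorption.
E[τ | X_0 = 39] = 663

Let v_k = E[τ | X_0 = k]. Boundary: v_0 = v_56 = 0. Recurrence: v_k = 1 + (v_{k-1} + v_{k+1})/2 for 1 ≤ k ≤ 55. The particular solution to v_k − (v_{k-1} + v_{k+1})/2 = 1 is v_k = −k^2. Adding homogeneous solution A + B k and matching boundaries gives v_k = k (56 − k). Substituting k = 39: v_39 = 39 · 17 = 663.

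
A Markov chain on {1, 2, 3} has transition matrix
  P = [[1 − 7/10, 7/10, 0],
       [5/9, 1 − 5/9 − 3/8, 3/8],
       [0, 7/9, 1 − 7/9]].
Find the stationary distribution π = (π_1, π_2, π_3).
π = (400/1147, 504/1147, 243/1147)

This is a birth-death chain on three states, which satisfies detailed balance: π_1 · P_{12} = π_2 · P_{21} and π_2 · P_{23} = π_3 · P_{32}.
From π_1 · 7/10 = π_2 · 5/9: π_2/π_1 = (7/10)/(5/9) = 63/50.
From π_2 · 3/8 = π_3 · 7/9: π_3/π_2 = (3/8)/(7/9) = 27/56.
Take π_1 proportional to 1; then unnormalized π = (1, 63/50, 243/400). Normalize by dividing by the sum 1147/400:
  π = (400/1147, 504/1147, 243/1147).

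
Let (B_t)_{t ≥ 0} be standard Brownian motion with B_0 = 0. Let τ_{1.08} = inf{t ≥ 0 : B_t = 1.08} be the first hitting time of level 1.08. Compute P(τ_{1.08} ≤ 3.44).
P(τ_{1.08} ≤ 3.44) = 2(1 − Φ(1.08/√3.44)) = 2(1 − Φ(0.5823)) ≈ 0.5604

By the reflection principle for standard BM, P(τ_b ≤ t) = 2 · P(B_t ≥ b). Since B_t ~ N(0, t), P(B_t ≥ 1.08) = 1 − Φ(1.08/√t) = 1 − Φ(1.08/√3.44) = 1 − Φ(0.5823) ≈ 0.28018. Doubling: P(τ_{1.08} ≤ 3.44) ≈ 2 · 0.28018 = 0.56036 ≈ 0.5604.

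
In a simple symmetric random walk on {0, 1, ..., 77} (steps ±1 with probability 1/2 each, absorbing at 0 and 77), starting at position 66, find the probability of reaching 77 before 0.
P(hit 77 before 0) = 66/77 = 6/7

Let u_k = P(hit 77 before 0 | start at k). Then u_0 = 0, u_77 = 1, and u_k = u_{k-1}/2 + u_{k+1}/2 for 1 ≤ k ≤ 76. This harmonic recurrence is solved by u_k = k/77, giving u_66 = 66/77 = 6/7.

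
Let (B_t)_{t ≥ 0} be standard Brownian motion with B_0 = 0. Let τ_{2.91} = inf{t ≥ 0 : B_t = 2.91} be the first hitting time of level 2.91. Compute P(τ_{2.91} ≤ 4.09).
P(τ_{2.91} ≤ 4.09) = 2(1 − Φ(2.91/√4.09)) = 2(1 − Φ(1.4389)) ≈ 0.1502

By the reflection principle for standard BM, P(τ_b ≤ t) = 2 · P(B_t ≥ b). Since B_t ~ N(0, t), P(B_t ≥ 2.91) = 1 − Φ(2.91/√t) = 1 − Φ(2.91/√4.09) = 1 − Φ(1.4389) ≈ 0.07509. Doubling: P(τ_{2.91} ≤ 4.09) ≈ 2 · 0.07509 = 0.15018 ≈ 0.1502.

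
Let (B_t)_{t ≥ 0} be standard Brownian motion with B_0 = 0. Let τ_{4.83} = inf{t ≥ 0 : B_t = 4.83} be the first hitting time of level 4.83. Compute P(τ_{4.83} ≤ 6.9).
P(τ_{4.83} ≤ 6.9) = 2(1 − Φ(4.83/√6.9)) = 2(1 − Φ(1.8387)) ≈ 0.0660

By the reflection principle for standard BM, P(τ_b ≤ t) = 2 · P(B_t ≥ b). Since B_t ~ N(0, t), P(B_t ≥ 4.83) = 1 − Φ(4.83/√t) = 1 − Φ(4.83/√6.9) = 1 − Φ(1.8387) ≈ 0.03298. Doubling: P(τ_{4.83} ≤ 6.9) ≈ 2 · 0.03298 = 0.06596 ≈ 0.0660.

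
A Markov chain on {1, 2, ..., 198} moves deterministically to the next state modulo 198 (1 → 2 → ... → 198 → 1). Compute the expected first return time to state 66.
E[T_66 | X_0 = 66] = 198

The chain cycles deterministically, so starting at state 66 it returns in exactly 198 steps. Equivalently, the stationary distribution is uniform π_j = 1/198 for every state j, so by Kac's formula E[T_66] = 1/π_66 = 198.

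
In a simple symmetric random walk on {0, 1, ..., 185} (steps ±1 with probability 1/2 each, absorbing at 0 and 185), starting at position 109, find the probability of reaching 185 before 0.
P(hit 185 before 0) = 109/185

Let u_k = P(hit 185 before 0 | start at k). Then u_0 = 0, u_185 = 1, and u_k = u_{k-1}/2 + u_{k+1}/2 for 1 ≤ k ≤ 184. This harmonic recurrence is solved by u_k = k/185, giving u_109 = 109/185.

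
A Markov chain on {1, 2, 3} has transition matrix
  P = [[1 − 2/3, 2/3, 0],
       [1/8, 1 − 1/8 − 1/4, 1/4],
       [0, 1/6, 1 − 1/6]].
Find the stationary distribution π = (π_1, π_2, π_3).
π = (3/43, 16/43, 24/43)

This is a birth-death chain on three states, which satisfies detailed balance: π_1 · P_{12} = π_2 · P_{21} and π_2 · P_{23} = π_3 · P_{32}.
From π_1 · 2/3 = π_2 · 1/8: π_2/π_1 = (2/3)/(1/8) = 16/3.
From π_2 · 1/4 = π_3 · 1/6: π_3/π_2 = (1/4)/(1/6) = 3/2.
Take π_1 proportional to 1; then unnormalized π = (1, 16/3, 8). Normalize by dividing by the sum 43/3:
  π = (3/43, 16/43, 24/43).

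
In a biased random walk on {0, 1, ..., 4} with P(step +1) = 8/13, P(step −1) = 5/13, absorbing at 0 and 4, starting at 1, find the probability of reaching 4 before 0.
P(hit 4 before 0) = (1 − (5/8)^1) / (1 − (5/8)^4) = 512/1157

Let u_k denote P(reach 4 before 0 | start at k). Boundary: u_0 = 0, u_4 = 1. Recurrence: u_k = 8/13·u_{k+1} + 5/13·u_{k-1} for 1 ≤ k ≤ 3. Try u_k = A + B·r^k with r = q/p = (5/13)/(8/13) = 5/8. Substitution satisfies the recurrence; boundary conditions give:
  u_k = (1 − r^k) / (1 − r^N) = (1 − (5/8)^1) / (1 − (5/8)^4) = 512/1157.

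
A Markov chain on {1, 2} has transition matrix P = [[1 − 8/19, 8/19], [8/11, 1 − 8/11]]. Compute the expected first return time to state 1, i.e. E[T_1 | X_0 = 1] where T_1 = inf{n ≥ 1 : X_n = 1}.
E[T_1 | X_0 = 1] = 1/π_1 = 30/19

For an irreducible recurrent Markov chain with stationary distribution π, E[T_i | X_0 = i] = 1/π_i (Kac's formula). Here π_1 = (8/11)/(8/19 + 8/11) = (8/11)/(240/209) = 19/30, so E[T_1 | X_0 = 1] = 1/π_1 = (8/19 + 8/11)/(8/11) = (240/209)/(8/11) = 30/19.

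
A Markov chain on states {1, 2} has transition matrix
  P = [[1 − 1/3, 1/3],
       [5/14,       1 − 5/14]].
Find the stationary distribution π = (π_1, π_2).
π_1 = 15/29, π_2 = 14/29

Solve πP = π with π_1 + π_2 = 1. From πP = π: π_1 · (1 − 1/3) + π_2 · 5/14 = π_1 ⇒ π_2 · 5/14 = π_1 · 1/3 ⇒ π_2/π_1 = (1/3)/(5/14) = 14/15. Together with π_1 + π_2 = 1:
  π_1 = (5/14)/(1/3 + 5/14) = (5/14)/(29/42) = 15/29,
  π_2 = (1/3)/(1/3 + 5/14) = (1/3)/(29/42) = 14/29.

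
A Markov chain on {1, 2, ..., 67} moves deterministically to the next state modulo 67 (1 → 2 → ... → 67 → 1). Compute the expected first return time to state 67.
E[T_67 | X_0 = 67] = 67

The chain cycles deterministically, so starting at state 67 it returns in exactly 67 steps. Equivalently, the stationary distribution is uniform π_j = 1/67 for every state j, so by Kac's formula E[T_67] = 1/π_67 = 67.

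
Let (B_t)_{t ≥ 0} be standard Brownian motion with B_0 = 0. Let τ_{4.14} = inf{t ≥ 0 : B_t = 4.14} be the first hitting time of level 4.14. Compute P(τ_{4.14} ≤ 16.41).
P(τ_{4.14} ≤ 16.41) = 2(1 − Φ(4.14/√16.41)) = 2(1 − Φ(1.0220)) ≈ 0.3068

By the reflection principle for standard BM, P(τ_b ≤ t) = 2 · P(B_t ≥ b). Since B_t ~ N(0, t), P(B_t ≥ 4.14) = 1 − Φ(4.14/√t) = 1 − Φ(4.14/√16.41) = 1 − Φ(1.0220) ≈ 0.15339. Doubling: P(τ_{4.14} ≤ 16.41) ≈ 2 · 0.15339 = 0.30678 ≈ 0.3068.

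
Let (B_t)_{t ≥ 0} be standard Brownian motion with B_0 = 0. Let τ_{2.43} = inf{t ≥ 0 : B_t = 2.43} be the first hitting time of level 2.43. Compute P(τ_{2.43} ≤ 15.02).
P(τ_{2.43} ≤ 15.02) = 2(1 − Φ(2.43/√15.02)) = 2(1 − Φ(0.6270)) ≈ 0.5307

By the reflection principle for standard BM, P(τ_b ≤ t) = 2 · P(B_t ≥ b). Since B_t ~ N(0, t), P(B_t ≥ 2.43) = 1 − Φ(2.43/√t) = 1 − Φ(2.43/√15.02) = 1 − Φ(0.6270) ≈ 0.26533. Doubling: P(τ_{2.43} ≤ 15.02) ≈ 2 · 0.26533 = 0.53066 ≈ 0.5307.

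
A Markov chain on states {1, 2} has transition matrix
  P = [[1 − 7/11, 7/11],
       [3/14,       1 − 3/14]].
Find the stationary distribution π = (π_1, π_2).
π_1 = 33/131, π_2 = 98/131

Solve πP = π with π_1 + π_2 = 1. From πP = π: π_1 · (1 − 7/11) + π_2 · 3/14 = π_1 ⇒ π_2 · 3/14 = π_1 · 7/11 ⇒ π_2/π_1 = (7/11)/(3/14) = 98/33. Together with π_1 + π_2 = 1:
  π_1 = (3/14)/(7/11 + 3/14) = (3/14)/(131/154) = 33/131,
  π_2 = (7/11)/(7/11 + 3/14) = (7/11)/(131/154) = 98/131.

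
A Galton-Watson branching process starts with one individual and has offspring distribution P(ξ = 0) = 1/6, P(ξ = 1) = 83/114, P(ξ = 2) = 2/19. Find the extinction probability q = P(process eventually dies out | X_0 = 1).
q = 1

Mean offspring μ = 0·1/6 + 1·83/114 + 2·2/19 = 107/114 ≤ 1. For μ ≤ 1 with offspring not concentrated at 1, the Galton-Watson process goes extinct almost surely, so q = 1.
(Algebraic check: The pgf is f(s) = 1/6 + 83/114·s + 2/19·s². The extinction probability q is the smallest fixed point of f in [0, 1]. Setting s = f(s):
  2/19·s² + (83/114 − 1)·s + 1/6 = 0
  2/19·s² − (1/6 + 2/19)·s + 1/6 = 0
which factors as (s − 1)·(2/19·s − 1/6) = 0, giving roots s = 1 and s = (1/6)/(2/19) = 19/12. Since 19/12 ≥ 1, the smallest root in [0, 1] is s = 1.)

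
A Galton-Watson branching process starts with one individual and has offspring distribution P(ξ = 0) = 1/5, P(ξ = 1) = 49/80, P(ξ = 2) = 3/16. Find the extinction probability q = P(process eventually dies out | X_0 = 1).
q = 1

Mean offspring μ = 0·1/5 + 1·49/80 + 2·3/16 = 79/80 ≤ 1. For μ ≤ 1 with offspring not concentrated at 1, the Galton-Watson process goes extinct almost surely, so q = 1.
(Algebraic check: The pgf is f(s) = 1/5 + 49/80·s + 3/16·s². The extinction probability q is the smallest fixed point of f in [0, 1]. Setting s = f(s):
  3/16·s² + (49/80 − 1)·s + 1/5 = 0
  3/16·s² − (1/5 + 3/16)·s + 1/5 = 0
which factors as (s − 1)·(3/16·s − 1/5) = 0, giving roots s = 1 and s = (1/5)/(3/16) = 16/15. Since 16/15 ≥ 1, the smallest root in [0, 1] is s = 1.)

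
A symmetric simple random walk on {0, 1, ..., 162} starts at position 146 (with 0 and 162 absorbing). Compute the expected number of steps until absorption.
E[τ | X_0 = 146] = 2336

Let v_k = E[τ | X_0 = k]. Boundary: v_0 = v_162 = 0. Recurrence: v_k = 1 + (v_{k-1} + v_{k+1})/2 for 1 ≤ k ≤ 161. The particular solution to v_k − (v_{k-1} + v_{k+1})/2 = 1 is v_k = −k^2. Adding homogeneous solution A + B k and matching boundaries gives v_k = k (162 − k). Substituting k = 146: v_146 = 146 · 16 = 2336.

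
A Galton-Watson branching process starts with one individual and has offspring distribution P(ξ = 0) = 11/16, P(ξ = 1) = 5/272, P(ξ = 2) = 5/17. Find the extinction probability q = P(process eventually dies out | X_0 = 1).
q = 1

Mean offspring μ = 0·11/16 + 1·5/272 + 2·5/17 = 165/272 ≤ 1. For μ ≤ 1 with offspring not concentrated at 1, the Galton-Watson process goes extinct almost surely, so q = 1.
(Algebraic check: The pgf is f(s) = 11/16 + 5/272·s + 5/17·s². The extinction probability q is the smallest fixed point of f in [0, 1]. Setting s = f(s):
  5/17·s² + (5/272 − 1)·s + 11/16 = 0
  5/17·s² − (11/16 + 5/17)·s + 11/16 = 0
which factors as (s − 1)·(5/17·s − 11/16) = 0, giving roots s = 1 and s = (11/16)/(5/17) = 187/80. Since 187/80 ≥ 1, the smallest root in [0, 1] is s = 1.)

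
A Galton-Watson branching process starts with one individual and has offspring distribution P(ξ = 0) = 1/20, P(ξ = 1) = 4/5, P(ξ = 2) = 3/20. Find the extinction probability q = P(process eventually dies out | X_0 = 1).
q = 1/3

The pgf is f(s) = 1/20 + 4/5·s + 3/20·s². The extinction probability q is the smallest fixed point of f in [0, 1]. Setting s = f(s):
  3/20·s² + (4/5 − 1)·s + 1/20 = 0
  3/20·s² − (1/20 + 3/20)·s + 1/20 = 0
which factors as (s − 1)·(3/20·s − 1/20) = 0, giving roots s = 1 and s = (1/20)/(3/20) = 1/3.
Mean offspring μ = 4/5 + 2·3/20 = 11/10 > 1 (supercritical), so q < 1. The extinction probability is the smaller root: q = (1/20)/(3/20) = 1/3.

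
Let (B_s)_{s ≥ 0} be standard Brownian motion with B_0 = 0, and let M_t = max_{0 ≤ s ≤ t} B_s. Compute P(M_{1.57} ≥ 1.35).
P(M_{1.57} ≥ 1.35) = 2·P(B_{1.57} ≥ 1.35) = 2(1 − Φ(1.35/√1.57)) ≈ 0.2813

By the reflection principle for Brownian motion, P(M_t ≥ a) = 2 · P(B_t ≥ a) for a ≥ 0. Since B_t ~ N(0, t), P(B_t ≥ 1.35) = 1 − Φ(1.35/√t) = 1 − Φ(1.35/√1.57) = 1 − Φ(1.0774). So
  P(M_{1.57} ≥ 1.35) = 2(1 − Φ(1.0774)) ≈ 0.2813.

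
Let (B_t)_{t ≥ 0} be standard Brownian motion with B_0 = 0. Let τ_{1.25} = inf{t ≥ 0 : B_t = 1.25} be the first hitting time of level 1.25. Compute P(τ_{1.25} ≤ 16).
P(τ_{1.25} ≤ 16) = 2(1 − Φ(1.25/√16)) = 2(1 − Φ(0.3125)) ≈ 0.7547

By the reflection principle for standard BM, P(τ_b ≤ t) = 2 · P(B_t ≥ b). Since B_t ~ N(0, t), P(B_t ≥ 1.25) = 1 − Φ(1.25/√t) = 1 − Φ(1.25/√16) = 1 − Φ(0.3125) ≈ 0.37733. Doubling: P(τ_{1.25} ≤ 16) ≈ 2 · 0.37733 = 0.75466 ≈ 0.7547.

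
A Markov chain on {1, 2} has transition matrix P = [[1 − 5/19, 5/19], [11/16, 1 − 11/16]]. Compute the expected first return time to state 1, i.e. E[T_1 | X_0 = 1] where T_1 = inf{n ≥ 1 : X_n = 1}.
E[T_1 | X_0 = 1] = 1/π_1 = 289/209

For an irreducible recurrent Markov chain with stationary distribution π, E[T_i | X_0 = i] = 1/π_i (Kac's formula). Here π_1 = (11/16)/(5/19 + 11/16) = (11/16)/(289/304) = 209/289, so E[T_1 | X_0 = 1] = 1/π_1 = (5/19 + 11/16)/(11/16) = (289/304)/(11/16) = 289/209.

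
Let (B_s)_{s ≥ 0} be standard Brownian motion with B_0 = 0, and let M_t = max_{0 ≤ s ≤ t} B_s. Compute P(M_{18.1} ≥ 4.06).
P(M_{18.1} ≥ 4.06) = 2·P(B_{18.1} ≥ 4.06) = 2(1 − Φ(4.06/√18.1)) ≈ 0.3399

By the reflection principle for Brownian motion, P(M_t ≥ a) = 2 · P(B_t ≥ a) for a ≥ 0. Since B_t ~ N(0, t), P(B_t ≥ 4.06) = 1 − Φ(4.06/√t) = 1 − Φ(4.06/√18.1) = 1 − Φ(0.9543). So
  P(M_{18.1} ≥ 4.06) = 2(1 − Φ(0.9543)) ≈ 0.3399.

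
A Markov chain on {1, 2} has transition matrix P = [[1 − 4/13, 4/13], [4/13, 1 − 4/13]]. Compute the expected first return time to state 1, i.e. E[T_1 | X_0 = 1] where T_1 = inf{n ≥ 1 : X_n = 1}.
E[T_1 | X_0 = 1] = 1/π_1 = 2

For an irreducible recurrent Markov chain with stationary distribution π, E[T_i | X_0 = i] = 1/π_i (Kac's formula). Here π_1 = (4/13)/(4/13 + 4/13) = (4/13)/(8/13) = 1/2, so E[T_1 | X_0 = 1] = 1/π_1 = (4/13 + 4/13)/(4/13) = (8/13)/(4/13) = 2.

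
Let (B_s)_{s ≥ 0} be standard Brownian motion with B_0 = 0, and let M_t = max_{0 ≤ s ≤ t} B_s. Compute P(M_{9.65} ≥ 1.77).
P(M_{9.65} ≥ 1.77) = 2·P(B_{9.65} ≥ 1.77) = 2(1 − Φ(1.77/√9.65)) ≈ 0.5688

By the reflection principle for Brownian motion, P(M_t ≥ a) = 2 · P(B_t ≥ a) for a ≥ 0. Since B_t ~ N(0, t), P(B_t ≥ 1.77) = 1 − Φ(1.77/√t) = 1 − Φ(1.77/√9.65) = 1 − Φ(0.5698). So
  P(M_{9.65} ≥ 1.77) = 2(1 − Φ(0.5698)) ≈ 0.5688.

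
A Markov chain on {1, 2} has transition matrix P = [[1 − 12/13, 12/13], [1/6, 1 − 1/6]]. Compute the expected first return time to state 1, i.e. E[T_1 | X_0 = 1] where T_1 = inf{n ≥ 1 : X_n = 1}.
E[T_1 | X_0 = 1] = 1/π_1 = 85/13

For an irreducible recurrent Markov chain with stationary distribution π, E[T_i | X_0 = i] = 1/π_i (Kac's formula). Here π_1 = (1/6)/(12/13 + 1/6) = (1/6)/(85/78) = 13/85, so E[T_1 | X_0 = 1] = 1/π_1 = (12/13 + 1/6)/(1/6) = (85/78)/(1/6) = 85/13.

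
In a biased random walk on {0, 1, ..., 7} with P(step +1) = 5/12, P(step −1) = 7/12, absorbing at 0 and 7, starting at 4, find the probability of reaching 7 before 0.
P(hit 7 before 0) = (1 − (7/5)^4) / (1 − (7/5)^7) = 111000/372709

Let u_k denote P(reach 7 before 0 | start at k). Boundary: u_0 = 0, u_7 = 1. Recurrence: u_k = 5/12·u_{k+1} + 7/12·u_{k-1} for 1 ≤ k ≤ 6. Try u_k = A + B·r^k with r = q/p = (7/12)/(5/12) = 7/5. Substitution satisfies the recurrence; boundary conditions give:
  u_k = (1 − r^k) / (1 − r^N) = (1 − (7/5)^4) / (1 − (7/5)^7) = 111000/372709.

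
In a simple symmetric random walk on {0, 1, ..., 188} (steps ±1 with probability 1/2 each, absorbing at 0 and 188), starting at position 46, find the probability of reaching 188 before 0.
P(hit 188 before 0) = 46/188 = 23/94

Let u_k = P(hit 188 before 0 | start at k). Then u_0 = 0, u_188 = 1, and u_k = u_{k-1}/2 + u_{k+1}/2 for 1 ≤ k ≤ 187. This harmonic recurrence is solved by u_k = k/188, giving u_46 = 46/188 = 23/94.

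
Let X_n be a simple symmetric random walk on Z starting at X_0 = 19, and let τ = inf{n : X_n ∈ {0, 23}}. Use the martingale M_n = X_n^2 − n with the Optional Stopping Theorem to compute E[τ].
E[τ] = 76

M_n = X_n^2 − n is a martingale (since E[X_{n+1}^2 | F_n] = X_n^2 + 1). By OST (τ has finite mean in a bounded region), E[M_τ] = E[M_0] = X_0^2 − 0 = 19^2 = 361. Also E[M_τ] = E[X_τ^2] − E[τ]. The walk exits at 0 or 23, with P(hit 23 first) = 19/23, so E[X_τ^2] = 23^2 · 19/23 + 0 = 437. Thus E[τ] = E[X_τ^2] − E[M_τ] = 437 − 361 = 76 = 19(23 − 19) = 76.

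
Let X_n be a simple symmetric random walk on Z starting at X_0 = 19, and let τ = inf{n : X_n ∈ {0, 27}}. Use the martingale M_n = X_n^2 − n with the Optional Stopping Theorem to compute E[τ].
E[τ] = 152

M_n = X_n^2 − n is a martingale (since E[X_{n+1}^2 | F_n] = X_n^2 + 1). By OST (τ has finite mean in a bounded region), E[M_τ] = E[M_0] = X_0^2 − 0 = 19^2 = 361. Also E[M_τ] = E[X_τ^2] − E[τ]. The walk exits at 0 or 27, with P(hit 27 first) = 19/27, so E[X_τ^2] = 27^2 · 19/27 + 0 = 513. Thus E[τ] = E[X_τ^2] − E[M_τ] = 513 − 361 = 152 = 19(27 − 19) = 152.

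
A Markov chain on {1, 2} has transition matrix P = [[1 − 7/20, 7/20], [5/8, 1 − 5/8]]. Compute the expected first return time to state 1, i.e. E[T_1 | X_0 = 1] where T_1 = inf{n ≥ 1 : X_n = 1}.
E[T_1 | X_0 = 1] = 1/π_1 = 39/25

For an irreducible recurrent Markov chain with stationary distribution π, E[T_i | X_0 = i] = 1/π_i (Kac's formula). Here π_1 = (5/8)/(7/20 + 5/8) = (5/8)/(39/40) = 25/39, so E[T_1 | X_0 = 1] = 1/π_1 = (7/20 + 5/8)/(5/8) = (39/40)/(5/8) = 39/25.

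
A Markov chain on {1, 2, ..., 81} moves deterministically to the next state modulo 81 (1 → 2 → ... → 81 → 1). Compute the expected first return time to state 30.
E[T_30 | X_0 = 30] = 81

The chain cycles deterministically, so starting at state 30 it returns in exactly 81 steps. Equivalently, the stationary distribution is uniform π_j = 1/81 for every state j, so by Kac's formula E[T_30] = 1/π_30 = 81.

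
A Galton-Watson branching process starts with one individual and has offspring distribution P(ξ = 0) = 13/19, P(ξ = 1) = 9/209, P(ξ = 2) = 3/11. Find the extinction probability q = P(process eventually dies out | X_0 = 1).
q = 1

Mean offspring μ = 0·13/19 + 1·9/209 + 2·3/11 = 123/209 ≤ 1. For μ ≤ 1 with offspring not concentrated at 1, the Galton-Watson process goes extinct almost surely, so q = 1.
(Algebraic check: The pgf is f(s) = 13/19 + 9/209·s + 3/11·s². The extinction probability q is the smallest fixed point of f in [0, 1]. Setting s = f(s):
  3/11·s² + (9/209 − 1)·s + 13/19 = 0
  3/11·s² − (13/19 + 3/11)·s + 13/19 = 0
which factors as (s − 1)·(3/11·s − 13/19) = 0, giving roots s = 1 and s = (13/19)/(3/11) = 143/57. Since 143/57 ≥ 1, the smallest root in [0, 1] is s = 1.)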